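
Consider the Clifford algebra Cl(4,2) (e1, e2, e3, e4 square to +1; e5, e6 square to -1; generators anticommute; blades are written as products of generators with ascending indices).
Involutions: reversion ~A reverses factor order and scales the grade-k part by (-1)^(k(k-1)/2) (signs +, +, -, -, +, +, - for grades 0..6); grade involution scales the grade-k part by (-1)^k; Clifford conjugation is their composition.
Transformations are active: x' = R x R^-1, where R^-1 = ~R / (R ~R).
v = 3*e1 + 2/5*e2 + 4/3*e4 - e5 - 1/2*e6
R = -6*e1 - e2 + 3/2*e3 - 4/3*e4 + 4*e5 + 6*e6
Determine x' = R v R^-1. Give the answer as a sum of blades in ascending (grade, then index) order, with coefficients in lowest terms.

~R = -6*e1 - e2 + 3/2*e3 - 4/3*e4 + 4*e5 + 6*e6, and R ~R = -395/36, so R^-1 = ~R / (-395/36).
R v = -593/45 + 3/5*e1 e2 - 9/2*e1 e3 - 4*e1 e4 - 6*e1 e5 - 15*e1 e6 - 3/5*e2 e3 - 4/5*e2 e4 - 3/5*e2 e5 - 19/10*e2 e6 + 2*e3 e4 - 3/2*e3 e5 - 3/4*e3 e6 - 4*e4 e5 - 22/3*e4 e6 + 4*e5 e6
Answer: -34389/1975*e1 - 5534/1975*e2 + 7116/1975*e3 - 26876/5925*e4 + 20951/1975*e5 + 58903/3950*e6


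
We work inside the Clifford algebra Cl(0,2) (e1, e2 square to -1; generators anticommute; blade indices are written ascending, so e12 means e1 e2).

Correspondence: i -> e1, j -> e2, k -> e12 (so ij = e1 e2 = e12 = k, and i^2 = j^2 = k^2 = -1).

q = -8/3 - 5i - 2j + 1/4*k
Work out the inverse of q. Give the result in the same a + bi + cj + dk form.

In blades: q = -8/3 - 5*e1 - 2*e2 + 1/4*e12.
With qbar = -8/3 + 5*e1 + 2*e2 - 1/4*e12 (scalar fixed, mapped units negated), q qbar = 5209/144 (the sum of squared coefficients), so q^-1 = qbar / (5209/144) = -384/5209 + 720/5209*e1 + 288/5209*e2 - 36/5209*e12; translating back:
Answer: -384/5209 + 720/5209*i + 288/5209*j - 36/5209*k


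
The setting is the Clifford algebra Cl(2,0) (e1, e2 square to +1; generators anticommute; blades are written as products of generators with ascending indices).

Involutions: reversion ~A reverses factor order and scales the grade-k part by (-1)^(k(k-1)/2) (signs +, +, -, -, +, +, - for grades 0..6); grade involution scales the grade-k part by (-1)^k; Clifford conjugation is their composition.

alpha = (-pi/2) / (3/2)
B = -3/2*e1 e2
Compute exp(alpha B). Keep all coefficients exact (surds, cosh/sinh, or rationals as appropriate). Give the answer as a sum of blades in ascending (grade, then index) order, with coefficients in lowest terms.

B^2 = (-3/2)^2*(e1 e2)^2 = 9/4*(-1) = -9/4 (a basis 2-blade squares to minus the product of its generators' squares).
B^2 = -9/4 — the series telescopes trigonometrically here: l = 3/2, alpha*l = -pi/2, so exp(alpha B) = cos(-pi/2) + (sin(-pi/2)/(3/2))*B = 0 + (-2/3)*B.
Answer: e1 e2


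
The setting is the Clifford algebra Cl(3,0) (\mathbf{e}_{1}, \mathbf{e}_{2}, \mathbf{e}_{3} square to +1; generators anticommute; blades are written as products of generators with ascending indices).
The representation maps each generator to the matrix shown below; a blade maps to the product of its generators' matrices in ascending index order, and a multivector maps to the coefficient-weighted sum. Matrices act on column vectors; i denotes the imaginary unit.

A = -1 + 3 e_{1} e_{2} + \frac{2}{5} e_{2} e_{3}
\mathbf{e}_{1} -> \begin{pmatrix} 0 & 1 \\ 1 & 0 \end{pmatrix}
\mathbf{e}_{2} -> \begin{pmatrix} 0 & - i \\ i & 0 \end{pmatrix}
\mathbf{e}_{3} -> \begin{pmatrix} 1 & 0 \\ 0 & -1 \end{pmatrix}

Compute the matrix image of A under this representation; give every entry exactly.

Bivector images (products of the table entries): rho(e_{1} e_{2}) = rho(\mathbf{e}_{1})rho(\mathbf{e}_{2}) = \begin{pmatrix} i & 0 \\ 0 & - i \end{pmatrix}; rho(e_{2} e_{3}) = rho(\mathbf{e}_{2})rho(\mathbf{e}_{3}) = \begin{pmatrix} 0 & i \\ i & 0 \end{pmatrix}.
M = (-1)*1 + (3)*rho(e_{1} e_{2}) + (\frac{2}{5})*rho(e_{2} e_{3}), summed entrywise (1 is the identity matrix):
Answer: \begin{pmatrix} -1 + 3 i & \frac{2 i}{5} \\ \frac{2 i}{5} & -1 - 3 i \end{pmatrix}


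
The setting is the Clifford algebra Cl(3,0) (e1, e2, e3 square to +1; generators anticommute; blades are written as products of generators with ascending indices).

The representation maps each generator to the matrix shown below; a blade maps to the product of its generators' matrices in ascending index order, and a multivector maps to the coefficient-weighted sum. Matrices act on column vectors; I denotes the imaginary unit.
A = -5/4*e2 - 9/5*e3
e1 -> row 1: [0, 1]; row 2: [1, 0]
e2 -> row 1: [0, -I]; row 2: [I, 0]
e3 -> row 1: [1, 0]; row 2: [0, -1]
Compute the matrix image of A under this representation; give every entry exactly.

M = (-5/4)*rho(e2) + (-9/5)*rho(e3), summed entrywise:
Answer: row 1: [-9/5, 5*I/4]; row 2: [-5*I/4, 9/5]


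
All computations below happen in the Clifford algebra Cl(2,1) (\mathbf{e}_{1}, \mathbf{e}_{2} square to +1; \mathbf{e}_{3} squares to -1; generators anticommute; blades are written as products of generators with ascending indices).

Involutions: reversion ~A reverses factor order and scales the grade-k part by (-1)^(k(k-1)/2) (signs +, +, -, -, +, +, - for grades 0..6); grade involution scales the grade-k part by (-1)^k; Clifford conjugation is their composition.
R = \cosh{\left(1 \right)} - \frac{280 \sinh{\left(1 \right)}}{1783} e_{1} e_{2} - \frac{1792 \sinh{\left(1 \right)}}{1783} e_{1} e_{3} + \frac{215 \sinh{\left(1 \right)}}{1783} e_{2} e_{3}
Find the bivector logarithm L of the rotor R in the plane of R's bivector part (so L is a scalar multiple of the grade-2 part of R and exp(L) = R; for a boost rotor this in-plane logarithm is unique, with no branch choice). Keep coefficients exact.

The scalar part of R is \cosh{\left(1 \right)}, giving the rapidity magnitude (cosh is even); the bivector part supplies orientation, its quotient by sinh of the rapidity is the plane, and L = rapidity * plane — unique in that plane, since flipping both signs leaves L unchanged.
Concretely: cosh(rapidity) = \cosh{\left(1 \right)} gives rapidity = ±1, and since rapidity/sinh(rapidity) is even the sign is immaterial: L = (rapidity/sinh(rapidity)) * <R>_2 = (\frac{1}{\sinh{\left(1 \right)}}) * <R>_2.
Answer: - \frac{280}{1783} e_{1} e_{2} - \frac{1792}{1783} e_{1} e_{3} + \frac{215}{1783} e_{2} e_{3}


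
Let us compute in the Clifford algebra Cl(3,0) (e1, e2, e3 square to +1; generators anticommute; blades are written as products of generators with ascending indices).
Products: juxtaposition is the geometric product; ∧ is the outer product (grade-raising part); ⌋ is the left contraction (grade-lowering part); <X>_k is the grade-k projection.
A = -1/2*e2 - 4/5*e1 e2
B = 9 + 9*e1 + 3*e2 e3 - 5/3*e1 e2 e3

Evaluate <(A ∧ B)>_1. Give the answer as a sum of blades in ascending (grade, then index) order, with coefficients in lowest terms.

step 1: -9/2*e2 - 27/10*e1 e2
step 2: -9/2*e2
Answer: -9/2*e2


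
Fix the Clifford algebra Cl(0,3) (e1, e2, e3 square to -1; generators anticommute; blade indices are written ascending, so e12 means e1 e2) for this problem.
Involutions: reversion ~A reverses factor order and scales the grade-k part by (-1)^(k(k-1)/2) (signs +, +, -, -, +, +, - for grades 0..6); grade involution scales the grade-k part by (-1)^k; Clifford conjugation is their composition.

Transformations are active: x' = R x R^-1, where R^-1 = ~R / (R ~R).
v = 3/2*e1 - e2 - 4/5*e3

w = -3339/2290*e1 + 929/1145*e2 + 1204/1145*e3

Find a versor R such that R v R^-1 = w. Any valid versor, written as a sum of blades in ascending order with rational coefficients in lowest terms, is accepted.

Key observation: q(v) = q(w) = -389/100 (sandwiches preserve the norm), so R = v + w = 48/1145*e1 - 216/1145*e2 + 288/1145*e3 works whenever it is invertible — the component of v along it is kept and (v - w)/2 reverses, sending v to w.
Answer: 48/1145*e1 - 216/1145*e2 + 288/1145*e3


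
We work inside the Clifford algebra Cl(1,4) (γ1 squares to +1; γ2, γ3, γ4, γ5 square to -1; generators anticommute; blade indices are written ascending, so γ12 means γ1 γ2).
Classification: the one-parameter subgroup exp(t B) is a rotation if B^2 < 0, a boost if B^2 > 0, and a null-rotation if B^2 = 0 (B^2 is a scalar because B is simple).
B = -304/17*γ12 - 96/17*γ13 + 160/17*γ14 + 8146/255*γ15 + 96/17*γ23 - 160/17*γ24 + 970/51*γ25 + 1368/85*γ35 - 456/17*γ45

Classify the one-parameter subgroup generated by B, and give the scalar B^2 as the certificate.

B^2 term by term: the squares give (-304/17)^2*(γ12)^2 + (-96/17)^2*(γ13)^2 + (160/17)^2*(γ14)^2 + (8146/255)^2*(γ15)^2 + (96/17)^2*(γ23)^2 + (-160/17)^2*(γ24)^2 + (970/51)^2*(γ25)^2 + (1368/85)^2*(γ35)^2 + (-456/17)^2*(γ45)^2 = 92416/289*(+1) + 9216/289*(+1) + 25600/289*(+1) + 66357316/65025*(+1) + 9216/289*(-1) + 25600/289*(-1) + 940900/2601*(-1) + 1871424/7225*(-1) + 207936/289*(-1) = 0 (each basis 2-blade squares to minus the product of its generators' squares); cross terms between blades sharing an index anticommute and cancel; the commuting (index-disjoint) pairs give grade-4 terms 2*c*c'*(blade product), which cancel blade by blade — γ1234: -30720/289 + 30720/289 = 0; γ1235: -831744/1445 + 62080/289 + 521344/1445 = 0; γ1245: 277248/289 - 310400/867 - 521344/867 = 0; γ1345: 87552/289 - 87552/289 = 0; γ2345: -87552/289 + 87552/289 = 0 — confirming B is simple. So B^2 = 0.
Answer: null-rotation, certificate B^2 = 0. One invariant decides it: the square 0 survives every conjugation, and its sign is exactly the classification.


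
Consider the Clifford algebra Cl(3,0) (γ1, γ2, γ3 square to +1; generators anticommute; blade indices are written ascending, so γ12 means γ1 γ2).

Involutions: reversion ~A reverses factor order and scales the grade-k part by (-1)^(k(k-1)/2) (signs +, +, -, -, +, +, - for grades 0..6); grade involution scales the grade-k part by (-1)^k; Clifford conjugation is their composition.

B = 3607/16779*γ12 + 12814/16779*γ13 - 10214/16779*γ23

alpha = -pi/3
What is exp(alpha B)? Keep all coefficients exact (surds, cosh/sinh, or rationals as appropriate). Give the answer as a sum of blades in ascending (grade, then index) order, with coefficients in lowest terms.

B^2 term by term: the squares give (3607/16779)^2*(γ12)^2 + (12814/16779)^2*(γ13)^2 + (-10214/16779)^2*(γ23)^2 = 13010449/281534841*(-1) + 164198596/281534841*(-1) + 104325796/281534841*(-1) = -1 (each basis 2-blade squares to minus the product of its generators' squares); cross terms between blades sharing an index anticommute and cancel. So B^2 = -1.
B^2 = -1 — circular case — the even/odd split gives cos and sin: l = 1, alpha*l = -pi/3, so exp(alpha B) = cos(-pi/3) + (sin(-pi/3)/1)*B = 1/2 + (-sqrt(3)/2)*B.
Answer: 1/2 - 3607*sqrt(3)/33558*γ12 - 6407*sqrt(3)/16779*γ13 + 5107*sqrt(3)/16779*γ23


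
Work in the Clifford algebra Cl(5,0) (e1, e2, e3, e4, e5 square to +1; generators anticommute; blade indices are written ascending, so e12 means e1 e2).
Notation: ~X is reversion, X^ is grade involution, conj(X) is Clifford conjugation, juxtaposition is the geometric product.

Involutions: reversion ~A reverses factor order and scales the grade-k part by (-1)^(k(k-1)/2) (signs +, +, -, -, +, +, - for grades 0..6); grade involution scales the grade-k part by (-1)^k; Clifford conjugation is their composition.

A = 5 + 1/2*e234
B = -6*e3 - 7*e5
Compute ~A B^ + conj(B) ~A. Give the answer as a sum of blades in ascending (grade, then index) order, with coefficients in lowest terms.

first term: 30*e3 + 35*e5 + 3*e24 - 7/2*e2345
second term: 30*e3 + 35*e5 + 3*e24 + 7/2*e2345
Answer: 60*e3 + 70*e5 + 6*e24


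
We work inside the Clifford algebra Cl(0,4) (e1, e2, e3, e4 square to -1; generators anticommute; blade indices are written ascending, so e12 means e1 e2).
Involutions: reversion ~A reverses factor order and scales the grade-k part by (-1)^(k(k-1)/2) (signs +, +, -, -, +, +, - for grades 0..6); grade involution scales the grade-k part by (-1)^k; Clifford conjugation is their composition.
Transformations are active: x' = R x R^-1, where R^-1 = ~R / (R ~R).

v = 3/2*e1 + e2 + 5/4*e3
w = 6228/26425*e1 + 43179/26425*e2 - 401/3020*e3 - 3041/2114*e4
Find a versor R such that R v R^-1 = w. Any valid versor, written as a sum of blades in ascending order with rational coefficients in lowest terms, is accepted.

Sketch: the shared square -77/16 makes R = v + w = 91731/52850*e1 + 69604/26425*e2 + 1687/1510*e3 - 3041/2114*e4 the natural versor; its sandwich fixes that direction, negates (v - w)/2, and sends v to w.
Answer: 91731/52850*e1 + 69604/26425*e2 + 1687/1510*e3 - 3041/2114*e4


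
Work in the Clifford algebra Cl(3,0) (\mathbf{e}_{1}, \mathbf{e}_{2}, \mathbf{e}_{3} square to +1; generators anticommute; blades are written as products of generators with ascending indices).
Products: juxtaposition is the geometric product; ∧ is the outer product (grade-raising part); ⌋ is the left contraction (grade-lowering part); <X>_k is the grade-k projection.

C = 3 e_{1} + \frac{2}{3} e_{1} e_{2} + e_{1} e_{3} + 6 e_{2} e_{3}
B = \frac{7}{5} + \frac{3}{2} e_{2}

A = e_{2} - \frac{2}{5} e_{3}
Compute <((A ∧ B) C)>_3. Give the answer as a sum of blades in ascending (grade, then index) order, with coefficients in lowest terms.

step 1: \frac{7}{5} e_{2} - \frac{14}{25} e_{3} + \frac{3}{5} e_{2} e_{3}
step 2: -\frac{18}{5} - \frac{28}{75} e_{1} + \frac{84}{25} e_{2} + \frac{42}{5} e_{3} - \frac{18}{5} e_{1} e_{2} + \frac{32}{25} e_{1} e_{3} + \frac{2}{75} e_{1} e_{2} e_{3}
step 3: \frac{2}{75} e_{1} e_{2} e_{3}
Answer: \frac{2}{75} e_{1} e_{2} e_{3}


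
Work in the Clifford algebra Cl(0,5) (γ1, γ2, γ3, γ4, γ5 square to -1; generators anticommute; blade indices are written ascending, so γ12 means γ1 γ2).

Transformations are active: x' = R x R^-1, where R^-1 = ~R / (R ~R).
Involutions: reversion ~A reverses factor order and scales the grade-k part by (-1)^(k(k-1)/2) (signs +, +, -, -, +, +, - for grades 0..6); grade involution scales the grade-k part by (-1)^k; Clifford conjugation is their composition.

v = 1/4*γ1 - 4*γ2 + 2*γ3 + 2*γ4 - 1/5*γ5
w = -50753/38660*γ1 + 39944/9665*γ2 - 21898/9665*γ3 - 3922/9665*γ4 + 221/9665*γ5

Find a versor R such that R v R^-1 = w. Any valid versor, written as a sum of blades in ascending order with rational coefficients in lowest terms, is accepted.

Since q(v) = q(w) = -9641/400, the sum R = v + w = -10272/9665*γ1 + 1284/9665*γ2 - 2568/9665*γ3 + 15408/9665*γ4 - 1712/9665*γ5 does the job whenever invertible.
Answer: -10272/9665*γ1 + 1284/9665*γ2 - 2568/9665*γ3 + 15408/9665*γ4 - 1712/9665*γ5


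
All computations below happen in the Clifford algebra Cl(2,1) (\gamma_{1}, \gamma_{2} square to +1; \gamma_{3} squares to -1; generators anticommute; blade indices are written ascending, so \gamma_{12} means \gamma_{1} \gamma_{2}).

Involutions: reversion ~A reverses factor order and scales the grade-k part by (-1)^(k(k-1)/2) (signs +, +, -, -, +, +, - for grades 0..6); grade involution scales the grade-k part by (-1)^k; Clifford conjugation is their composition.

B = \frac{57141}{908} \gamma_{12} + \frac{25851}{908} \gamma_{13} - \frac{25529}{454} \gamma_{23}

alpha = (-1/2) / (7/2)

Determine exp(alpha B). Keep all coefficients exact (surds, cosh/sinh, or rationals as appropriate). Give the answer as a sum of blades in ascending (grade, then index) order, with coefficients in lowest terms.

B^2 term by term: the squares give (\frac{57141}{908})^2*(\gamma_{12})^2 + (\frac{25851}{908})^2*(\gamma_{13})^2 + (-\frac{25529}{454})^2*(\gamma_{23})^2 = \frac{3265093881}{824464}*(-1) + \frac{668274201}{824464}*(+1) + \frac{651729841}{206116}*(+1) = \frac{49}{4} (each basis 2-blade squares to minus the product of its generators' squares); cross terms between blades sharing an index anticommute and cancel. So B^2 = \frac{49}{4}.
B^2 = \frac{49}{4} — since the square is positive, the closed form is hyperbolic: l = \frac{7}{2}, alpha*l = - \frac{1}{2}, so exp(alpha B) = cosh(- \frac{1}{2}) + (sinh(- \frac{1}{2})/(\frac{7}{2}))*B = \cosh{\left(\frac{1}{2} \right)} + (- \frac{2 \sinh{\left(\frac{1}{2} \right)}}{7})*B.
Answer: \cosh{\left(\frac{1}{2} \right)} - \frac{8163 \sinh{\left(\frac{1}{2} \right)}}{454} \gamma_{12} - \frac{3693 \sinh{\left(\frac{1}{2} \right)}}{454} \gamma_{13} + \frac{3647 \sinh{\left(\frac{1}{2} \right)}}{227} \gamma_{23}


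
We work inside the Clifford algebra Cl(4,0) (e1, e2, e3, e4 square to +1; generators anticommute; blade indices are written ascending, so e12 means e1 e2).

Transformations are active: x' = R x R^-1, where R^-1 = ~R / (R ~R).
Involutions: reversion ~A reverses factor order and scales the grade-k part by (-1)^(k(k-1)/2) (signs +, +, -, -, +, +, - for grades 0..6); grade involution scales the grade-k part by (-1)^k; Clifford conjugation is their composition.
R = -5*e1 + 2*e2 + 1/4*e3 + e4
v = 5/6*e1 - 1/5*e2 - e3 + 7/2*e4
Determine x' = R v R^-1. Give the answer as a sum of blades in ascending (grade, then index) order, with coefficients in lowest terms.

~R = -5*e1 + 2*e2 + 1/4*e3 + e4, and R ~R = 481/16, so R^-1 = ~R / (481/16).
R v = -79/60 - 2/3*e12 + 115/24*e13 - 55/3*e14 - 39/20*e23 + 36/5*e24 + 15/8*e34
Answer: -1141/2886*e1 + 179/7215*e2 + 7057/7215*e3 - 51769/14430*e4


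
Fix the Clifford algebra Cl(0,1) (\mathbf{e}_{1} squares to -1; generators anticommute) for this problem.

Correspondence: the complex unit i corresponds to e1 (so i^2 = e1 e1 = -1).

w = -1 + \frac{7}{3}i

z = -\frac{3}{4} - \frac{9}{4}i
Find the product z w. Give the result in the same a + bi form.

In blades: z = -\frac{3}{4} - \frac{9}{4} e_{1}, w = -1 + \frac{7}{3} e_{1}.
Distribute z over w term by term (generator squares from the signature, products reordered to ascending indices): (-\frac{3}{4})*w = \frac{3}{4} - \frac{7}{4} e_{1}; (-\frac{9}{4} e_{1})*w = \frac{21}{4} + \frac{9}{4} e_{1}.
Sum: 6 + \frac{1}{2} e_{1}; translating back through the correspondence:
Answer: 6 + \frac{1}{2}i


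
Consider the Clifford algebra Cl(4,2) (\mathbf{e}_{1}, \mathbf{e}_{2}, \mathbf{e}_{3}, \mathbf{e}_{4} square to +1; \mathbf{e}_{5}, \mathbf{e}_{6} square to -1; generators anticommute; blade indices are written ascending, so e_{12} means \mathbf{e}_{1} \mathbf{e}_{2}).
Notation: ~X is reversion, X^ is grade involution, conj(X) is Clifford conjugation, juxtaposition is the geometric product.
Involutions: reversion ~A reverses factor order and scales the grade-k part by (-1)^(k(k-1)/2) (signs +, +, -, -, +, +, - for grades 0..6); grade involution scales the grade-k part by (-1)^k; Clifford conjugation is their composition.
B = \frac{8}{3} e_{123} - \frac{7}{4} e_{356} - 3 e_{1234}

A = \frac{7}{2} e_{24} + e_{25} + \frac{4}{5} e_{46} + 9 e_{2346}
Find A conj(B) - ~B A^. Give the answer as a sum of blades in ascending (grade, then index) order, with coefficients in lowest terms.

first term: -\frac{21}{2} e_{13} - 27 e_{16} + \frac{28}{3} e_{134} + \frac{8}{3} e_{135} - 24 e_{146} - \frac{7}{4} e_{236} - \frac{63}{4} e_{245} - \frac{7}{5} e_{345} + \frac{12}{5} e_{1236} + 3 e_{1345} + \frac{32}{15} e_{12346} + \frac{49}{8} e_{23456}
second term: -\frac{21}{2} e_{13} + 27 e_{16} + \frac{28}{3} e_{134} + \frac{8}{3} e_{135} + 24 e_{146} - \frac{7}{4} e_{236} + \frac{63}{4} e_{245} - \frac{7}{5} e_{345} - \frac{12}{5} e_{1236} - 3 e_{1345} - \frac{32}{15} e_{12346} - \frac{49}{8} e_{23456}
Answer: -54 e_{16} - 48 e_{146} - \frac{63}{2} e_{245} + \frac{24}{5} e_{1236} + 6 e_{1345} + \frac{64}{15} e_{12346} + \frac{49}{4} e_{23456}


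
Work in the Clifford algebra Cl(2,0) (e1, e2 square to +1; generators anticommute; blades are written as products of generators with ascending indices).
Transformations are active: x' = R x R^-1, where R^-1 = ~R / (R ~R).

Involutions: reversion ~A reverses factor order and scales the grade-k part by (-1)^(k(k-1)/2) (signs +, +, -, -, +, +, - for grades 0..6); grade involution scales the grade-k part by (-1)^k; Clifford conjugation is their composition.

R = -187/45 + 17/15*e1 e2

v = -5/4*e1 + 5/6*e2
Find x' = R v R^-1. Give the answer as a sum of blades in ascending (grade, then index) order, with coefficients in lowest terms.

~R = -187/45 - 17/15*e1 e2, and R ~R = 7514/405, so R^-1 = ~R / (7514/405).
R v = 221/36*e1 - 221/108*e2
Answer: -3/2*e1 + 1/12*e2


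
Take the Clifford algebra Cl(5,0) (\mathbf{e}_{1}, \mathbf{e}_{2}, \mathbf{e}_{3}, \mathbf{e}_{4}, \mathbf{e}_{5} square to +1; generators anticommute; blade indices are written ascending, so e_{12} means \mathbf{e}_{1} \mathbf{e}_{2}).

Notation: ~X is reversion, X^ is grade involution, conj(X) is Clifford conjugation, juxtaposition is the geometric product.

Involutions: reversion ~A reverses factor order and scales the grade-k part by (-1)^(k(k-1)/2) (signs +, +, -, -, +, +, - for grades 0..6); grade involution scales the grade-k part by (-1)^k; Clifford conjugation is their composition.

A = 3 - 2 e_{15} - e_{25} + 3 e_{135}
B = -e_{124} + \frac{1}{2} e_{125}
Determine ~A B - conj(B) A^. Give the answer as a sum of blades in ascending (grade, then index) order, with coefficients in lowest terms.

first term: -\frac{1}{2} e_{1} + e_{2} - \frac{3}{2} e_{23} - 3 e_{124} + \frac{3}{2} e_{125} - e_{145} + 2 e_{245} - 3 e_{2345}
second term: \frac{1}{2} e_{1} - e_{2} + \frac{3}{2} e_{23} - 3 e_{124} + \frac{3}{2} e_{125} - e_{145} + 2 e_{245} - 3 e_{2345}
Answer: -e_{1} + 2 e_{2} - 3 e_{23}


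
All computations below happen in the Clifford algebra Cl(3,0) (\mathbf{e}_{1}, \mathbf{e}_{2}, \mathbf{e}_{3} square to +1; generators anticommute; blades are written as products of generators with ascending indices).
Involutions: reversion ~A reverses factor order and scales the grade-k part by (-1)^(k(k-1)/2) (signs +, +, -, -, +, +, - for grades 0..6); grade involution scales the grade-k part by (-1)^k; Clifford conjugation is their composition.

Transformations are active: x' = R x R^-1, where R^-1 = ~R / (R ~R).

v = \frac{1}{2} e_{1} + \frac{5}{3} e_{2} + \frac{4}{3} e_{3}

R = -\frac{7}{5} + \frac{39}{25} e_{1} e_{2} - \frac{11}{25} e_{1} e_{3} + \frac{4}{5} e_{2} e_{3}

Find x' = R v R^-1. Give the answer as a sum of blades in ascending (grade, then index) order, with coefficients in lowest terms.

~R = -\frac{7}{5} - \frac{39}{25} e_{1} e_{2} + \frac{11}{25} e_{1} e_{3} - \frac{4}{5} e_{2} e_{3}, and R ~R = \frac{3267}{625}, so R^-1 = ~R / (\frac{3267}{625}).
R v = \frac{197}{150} e_{1} - \frac{307}{150} e_{2} - \frac{149}{50} e_{3} + \frac{241}{75} e_{1} e_{2} e_{3}
Answer: -\frac{479}{2178} e_{1} - \frac{32}{1089} e_{2} + \frac{2375}{1089} e_{3}


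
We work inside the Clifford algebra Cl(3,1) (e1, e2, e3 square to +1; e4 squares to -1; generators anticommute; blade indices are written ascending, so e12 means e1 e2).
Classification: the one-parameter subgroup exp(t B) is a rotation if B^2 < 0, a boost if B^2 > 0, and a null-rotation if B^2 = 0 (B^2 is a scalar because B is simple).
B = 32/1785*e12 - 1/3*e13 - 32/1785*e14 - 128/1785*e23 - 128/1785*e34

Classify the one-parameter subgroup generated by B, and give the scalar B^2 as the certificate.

B^2 term by term: the squares give (32/1785)^2*(e12)^2 + (-1/3)^2*(e13)^2 + (-32/1785)^2*(e14)^2 + (-128/1785)^2*(e23)^2 + (-128/1785)^2*(e34)^2 = 1024/3186225*(-1) + 1/9*(-1) + 1024/3186225*(+1) + 16384/3186225*(-1) + 16384/3186225*(+1) = -1/9 (each basis 2-blade squares to minus the product of its generators' squares); cross terms between blades sharing an index anticommute and cancel; the commuting (index-disjoint) pairs give grade-4 terms 2*c*c'*(blade product), which cancel blade by blade — e1234: -8192/3186225 + 8192/3186225 = 0 — confirming B is simple. So B^2 = -1/9.
Answer: rotation, certificate B^2 = -1/9. Check the certificate: B^2 = -1/9, and that sign is decisive whatever form B takes.


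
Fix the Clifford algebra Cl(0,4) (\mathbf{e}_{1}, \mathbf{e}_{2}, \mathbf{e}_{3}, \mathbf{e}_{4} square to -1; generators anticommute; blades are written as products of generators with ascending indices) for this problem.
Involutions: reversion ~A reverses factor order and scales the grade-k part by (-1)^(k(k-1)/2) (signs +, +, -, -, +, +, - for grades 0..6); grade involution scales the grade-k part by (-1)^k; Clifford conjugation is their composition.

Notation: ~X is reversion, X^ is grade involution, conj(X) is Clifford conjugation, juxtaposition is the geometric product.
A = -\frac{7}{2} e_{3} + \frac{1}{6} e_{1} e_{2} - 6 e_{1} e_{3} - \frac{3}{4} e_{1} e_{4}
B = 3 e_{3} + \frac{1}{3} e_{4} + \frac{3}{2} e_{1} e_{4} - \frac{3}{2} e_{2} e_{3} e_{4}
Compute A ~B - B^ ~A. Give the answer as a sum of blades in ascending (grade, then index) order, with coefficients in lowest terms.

first term: \frac{75}{8} + \frac{73}{4} e_{1} - \frac{11}{2} e_{2} e_{4} + \frac{47}{6} e_{3} e_{4} + \frac{13}{8} e_{1} e_{2} e_{3} - \frac{161}{18} e_{1} e_{2} e_{4} - \frac{21}{4} e_{1} e_{3} e_{4}
second term: -\frac{93}{8} - \frac{73}{4} e_{1} - 5 e_{2} e_{4} - \frac{61}{6} e_{3} e_{4} + \frac{13}{8} e_{1} e_{2} e_{3} - \frac{161}{18} e_{1} e_{2} e_{4} + \frac{21}{4} e_{1} e_{3} e_{4}
Answer: 21 + \frac{73}{2} e_{1} - \frac{1}{2} e_{2} e_{4} + 18 e_{3} e_{4} - \frac{21}{2} e_{1} e_{3} e_{4}


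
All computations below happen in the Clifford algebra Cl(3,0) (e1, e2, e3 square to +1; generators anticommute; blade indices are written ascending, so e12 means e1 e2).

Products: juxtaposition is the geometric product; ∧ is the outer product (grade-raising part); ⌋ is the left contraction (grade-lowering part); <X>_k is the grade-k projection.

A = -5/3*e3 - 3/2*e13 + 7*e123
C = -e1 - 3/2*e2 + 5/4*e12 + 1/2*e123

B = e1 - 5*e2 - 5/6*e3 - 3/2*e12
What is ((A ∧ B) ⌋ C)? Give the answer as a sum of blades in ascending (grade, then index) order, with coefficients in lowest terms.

step 1: 5/3*e13 - 25/3*e23 - 5*e123
step 2: 5/2 + 25/6*e1 + 5/6*e2
Answer: 5/2 + 25/6*e1 + 5/6*e2


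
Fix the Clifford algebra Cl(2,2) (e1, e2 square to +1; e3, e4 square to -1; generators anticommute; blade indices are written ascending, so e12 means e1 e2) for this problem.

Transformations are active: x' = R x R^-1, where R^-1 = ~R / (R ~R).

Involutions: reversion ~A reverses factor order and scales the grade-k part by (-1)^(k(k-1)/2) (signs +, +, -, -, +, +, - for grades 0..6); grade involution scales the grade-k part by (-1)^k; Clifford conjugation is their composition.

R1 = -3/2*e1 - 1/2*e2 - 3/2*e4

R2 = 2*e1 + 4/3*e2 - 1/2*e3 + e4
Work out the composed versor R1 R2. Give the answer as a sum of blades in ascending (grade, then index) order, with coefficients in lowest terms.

Distribute over the terms of R1 (each basis-blade product reordered to ascending indices, repeated generators contracted through their squares):
(-3/2*e1) R2 = -3 - 2*e12 + 3/4*e13 - 3/2*e14
(-1/2*e2) R2 = -2/3 + e12 + 1/4*e23 - 1/2*e24
(-3/2*e4) R2 = 3/2 + 3*e14 + 2*e24 - 3/4*e34
Summing the partial products and collecting blades:
Answer: -13/6 - e12 + 3/4*e13 + 3/2*e14 + 1/4*e23 + 3/2*e24 - 3/4*e34


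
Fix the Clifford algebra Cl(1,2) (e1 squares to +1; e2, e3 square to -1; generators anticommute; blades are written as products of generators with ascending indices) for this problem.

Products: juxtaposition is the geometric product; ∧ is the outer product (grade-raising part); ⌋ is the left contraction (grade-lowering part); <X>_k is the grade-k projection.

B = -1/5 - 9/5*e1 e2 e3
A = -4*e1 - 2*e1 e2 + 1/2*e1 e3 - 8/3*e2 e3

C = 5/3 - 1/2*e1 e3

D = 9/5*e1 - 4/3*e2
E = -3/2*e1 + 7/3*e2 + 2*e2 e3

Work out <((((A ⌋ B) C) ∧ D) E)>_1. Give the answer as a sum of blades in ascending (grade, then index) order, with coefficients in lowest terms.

step 1: -24/5*e1 + 9/10*e2 + 18/5*e3 + 36/5*e2 e3
step 2: -49/5*e1 + 3/2*e2 + 42/5*e3 + 18/5*e1 e2 + 12*e2 e3 + 9/20*e1 e2 e3
step 3: 311/30*e1 e2 - 378/25*e1 e3 + 56/5*e2 e3 + 108/5*e1 e2 e3
step 4: -112/5 - 1213/18*e1 + 311/20*e2 + 259/75*e3 - 756/25*e1 e2 + 89/3*e1 e3 - 162/5*e2 e3 + 462/25*e1 e2 e3
step 5: -1213/18*e1 + 311/20*e2 + 259/75*e3
Answer: -1213/18*e1 + 311/20*e2 + 259/75*e3


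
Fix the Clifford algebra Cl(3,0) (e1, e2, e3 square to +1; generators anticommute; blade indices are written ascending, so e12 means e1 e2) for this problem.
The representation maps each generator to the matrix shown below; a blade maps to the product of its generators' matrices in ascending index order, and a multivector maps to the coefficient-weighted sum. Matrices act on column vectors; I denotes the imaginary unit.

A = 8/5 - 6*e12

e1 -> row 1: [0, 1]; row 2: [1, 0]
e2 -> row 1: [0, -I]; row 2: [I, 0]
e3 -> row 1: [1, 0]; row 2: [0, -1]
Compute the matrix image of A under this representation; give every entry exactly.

Bivector images (products of the table entries): rho(e12) = rho(e1)rho(e2) = row 1: [I, 0]; row 2: [0, -I].
M = (8/5)*1 + (-6)*rho(e12), summed entrywise (1 is the identity matrix):
Answer: row 1: [8/5 - 6*I, 0]; row 2: [0, 8/5 + 6*I]


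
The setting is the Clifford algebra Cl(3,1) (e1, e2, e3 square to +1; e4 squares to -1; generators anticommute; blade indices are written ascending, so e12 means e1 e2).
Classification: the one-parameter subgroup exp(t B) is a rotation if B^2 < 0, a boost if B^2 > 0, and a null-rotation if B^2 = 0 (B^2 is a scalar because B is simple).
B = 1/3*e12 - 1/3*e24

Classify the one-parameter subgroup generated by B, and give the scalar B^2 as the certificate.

B^2 term by term: the squares give (1/3)^2*(e12)^2 + (-1/3)^2*(e24)^2 = 1/9*(-1) + 1/9*(+1) = 0 (each basis 2-blade squares to minus the product of its generators' squares); cross terms between blades sharing an index anticommute and cancel. So B^2 = 0.
Answer: null-rotation, certificate B^2 = 0. No conjugation can change B^2 = 0; the sign gives the class.


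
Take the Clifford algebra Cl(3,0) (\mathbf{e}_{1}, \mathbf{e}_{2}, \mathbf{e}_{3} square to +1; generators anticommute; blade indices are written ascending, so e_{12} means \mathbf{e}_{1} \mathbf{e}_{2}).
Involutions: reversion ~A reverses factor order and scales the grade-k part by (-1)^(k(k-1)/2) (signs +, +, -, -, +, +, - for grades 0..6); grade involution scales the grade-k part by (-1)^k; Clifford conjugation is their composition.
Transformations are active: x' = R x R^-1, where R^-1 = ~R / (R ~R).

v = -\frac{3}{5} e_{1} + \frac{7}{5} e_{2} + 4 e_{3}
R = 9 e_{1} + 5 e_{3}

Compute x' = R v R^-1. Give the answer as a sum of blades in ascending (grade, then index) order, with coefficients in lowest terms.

~R = 9 e_{1} + 5 e_{3}, and R ~R = 106, so R^-1 = ~R / (106).
R v = \frac{73}{5} + \frac{63}{5} e_{12} + 39 e_{13} - 7 e_{23}
Answer: \frac{816}{265} e_{1} - \frac{7}{5} e_{2} - \frac{139}{53} e_{3}


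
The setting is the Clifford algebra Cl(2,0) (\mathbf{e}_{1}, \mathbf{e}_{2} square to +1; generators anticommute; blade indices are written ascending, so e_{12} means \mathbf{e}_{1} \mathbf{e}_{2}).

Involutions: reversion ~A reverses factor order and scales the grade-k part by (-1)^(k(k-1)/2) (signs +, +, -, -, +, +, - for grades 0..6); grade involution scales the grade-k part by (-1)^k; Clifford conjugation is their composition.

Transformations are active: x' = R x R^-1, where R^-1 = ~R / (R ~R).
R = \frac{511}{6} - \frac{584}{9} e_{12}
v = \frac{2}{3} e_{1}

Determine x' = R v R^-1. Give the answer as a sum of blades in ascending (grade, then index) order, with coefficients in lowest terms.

~R = \frac{511}{6} + \frac{584}{9} e_{12}, and R ~R = \frac{3714313}{324}, so R^-1 = ~R / (\frac{3714313}{324}).
R v = \frac{511}{9} e_{1} + \frac{1168}{27} e_{2}
Answer: \frac{370}{2091} e_{1} + \frac{448}{697} e_{2}


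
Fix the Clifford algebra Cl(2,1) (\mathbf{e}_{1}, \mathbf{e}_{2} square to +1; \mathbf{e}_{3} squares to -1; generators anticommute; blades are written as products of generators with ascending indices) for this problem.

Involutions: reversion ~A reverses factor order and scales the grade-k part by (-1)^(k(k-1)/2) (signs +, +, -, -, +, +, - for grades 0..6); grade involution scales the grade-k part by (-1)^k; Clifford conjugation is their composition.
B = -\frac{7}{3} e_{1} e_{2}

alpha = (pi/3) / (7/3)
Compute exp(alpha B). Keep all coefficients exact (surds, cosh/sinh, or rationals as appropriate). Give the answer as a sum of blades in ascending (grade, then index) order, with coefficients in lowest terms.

B^2 = (-\frac{7}{3})^2*(e_{1} e_{2})^2 = \frac{49}{9}*(-1) = -\frac{49}{9} (a basis 2-blade squares to minus the product of its generators' squares).
B^2 = -\frac{49}{9} — the series telescopes trigonometrically here: l = \frac{7}{3}, alpha*l = \frac{\pi}{3}, so exp(alpha B) = cos(\frac{\pi}{3}) + (sin(\frac{\pi}{3})/(\frac{7}{3}))*B = \frac{1}{2} + (\frac{3 \sqrt{3}}{14})*B.
Answer: \frac{1}{2} - \frac{\sqrt{3}}{2} e_{1} e_{2}


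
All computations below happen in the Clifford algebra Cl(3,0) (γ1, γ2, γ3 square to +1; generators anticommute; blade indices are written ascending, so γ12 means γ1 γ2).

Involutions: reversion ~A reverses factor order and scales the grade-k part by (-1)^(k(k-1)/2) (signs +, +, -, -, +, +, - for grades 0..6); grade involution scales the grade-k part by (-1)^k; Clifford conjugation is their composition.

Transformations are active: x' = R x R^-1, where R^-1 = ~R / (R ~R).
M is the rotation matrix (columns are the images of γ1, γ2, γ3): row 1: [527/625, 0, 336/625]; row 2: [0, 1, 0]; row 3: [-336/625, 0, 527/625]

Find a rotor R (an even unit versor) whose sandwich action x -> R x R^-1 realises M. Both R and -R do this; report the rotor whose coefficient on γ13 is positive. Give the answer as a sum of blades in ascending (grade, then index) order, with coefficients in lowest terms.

Method: write R = a + b12*γ12 + b13*γ13 + b23*γ23 with a^2 + b12^2 + b13^2 + b23^2 = 1 (so R^-1 = ~R). Expanding the columns R e_j ~R gives tr M = 4a^2 - 1 and, from the antisymmetric part, M21 - M12 = -4a*b12, M13 - M31 = 4a*b13, M32 - M23 = -4a*b23.
Here tr M = 1679/625, so a^2 = (1 + tr M)/4 = 576/625 and a = ±24/25. Taking a = 24/25: M21 - M12 = 0, M13 - M31 = 672/625, M32 - M23 = 0, giving b12 = 0, b13 = 7/25, b23 = 0, i.e. R = 24/25 + 7/25*γ13.
Its γ13 coefficient is already positive.
Answer: 24/25 + 7/25*γ13. Uniqueness: Spin(3) -> SO(3) maps R and -R to the same rotation of trace 1679/625; fixing the sign of the γ13 coefficient removes the ambiguity.


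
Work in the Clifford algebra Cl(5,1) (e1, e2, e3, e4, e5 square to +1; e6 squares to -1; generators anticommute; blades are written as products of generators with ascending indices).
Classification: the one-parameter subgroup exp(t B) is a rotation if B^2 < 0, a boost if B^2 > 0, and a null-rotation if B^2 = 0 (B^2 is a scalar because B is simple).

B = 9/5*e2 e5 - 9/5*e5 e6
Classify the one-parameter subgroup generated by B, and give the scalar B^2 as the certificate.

B^2 term by term: the squares give (9/5)^2*(e2 e5)^2 + (-9/5)^2*(e5 e6)^2 = 81/25*(-1) + 81/25*(+1) = 0 (each basis 2-blade squares to minus the product of its generators' squares); cross terms between blades sharing an index anticommute and cancel. So B^2 = 0.
Answer: null-rotation, certificate B^2 = 0. No conjugation can change B^2 = 0; the sign gives the class.


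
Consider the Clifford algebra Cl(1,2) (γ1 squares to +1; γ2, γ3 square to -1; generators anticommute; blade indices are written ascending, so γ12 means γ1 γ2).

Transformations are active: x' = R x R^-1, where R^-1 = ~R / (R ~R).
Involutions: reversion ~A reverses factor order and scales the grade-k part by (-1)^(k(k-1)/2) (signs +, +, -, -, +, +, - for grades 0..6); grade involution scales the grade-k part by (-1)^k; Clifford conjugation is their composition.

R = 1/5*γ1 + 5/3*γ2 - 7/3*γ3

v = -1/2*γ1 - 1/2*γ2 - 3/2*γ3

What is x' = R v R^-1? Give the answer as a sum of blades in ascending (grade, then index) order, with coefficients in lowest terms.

~R = 1/5*γ1 + 5/3*γ2 - 7/3*γ3, and R ~R = -1841/225, so R^-1 = ~R / (-1841/225).
R v = -83/30 + 11/15*γ12 - 22/15*γ13 - 11/3*γ23
Answer: 2339/3682*γ1 + 5991/3682*γ2 - 41/526*γ3


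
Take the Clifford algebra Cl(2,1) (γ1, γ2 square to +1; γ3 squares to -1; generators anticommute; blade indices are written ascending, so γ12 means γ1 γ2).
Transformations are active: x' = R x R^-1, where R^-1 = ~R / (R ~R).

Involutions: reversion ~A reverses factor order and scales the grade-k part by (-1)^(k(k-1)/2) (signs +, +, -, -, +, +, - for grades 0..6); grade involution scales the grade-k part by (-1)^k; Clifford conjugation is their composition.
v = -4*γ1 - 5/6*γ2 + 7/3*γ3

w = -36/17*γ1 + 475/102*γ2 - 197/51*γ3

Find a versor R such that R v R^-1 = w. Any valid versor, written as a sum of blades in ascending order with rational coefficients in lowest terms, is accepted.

Key observation: q(v) = q(w) = 45/4 (sandwiches preserve the norm), so R = v + w = -104/17*γ1 + 65/17*γ2 - 26/17*γ3 works whenever it is invertible — the component of v along it is kept and (v - w)/2 reverses, sending v to w.
Answer: -104/17*γ1 + 65/17*γ2 - 26/17*γ3


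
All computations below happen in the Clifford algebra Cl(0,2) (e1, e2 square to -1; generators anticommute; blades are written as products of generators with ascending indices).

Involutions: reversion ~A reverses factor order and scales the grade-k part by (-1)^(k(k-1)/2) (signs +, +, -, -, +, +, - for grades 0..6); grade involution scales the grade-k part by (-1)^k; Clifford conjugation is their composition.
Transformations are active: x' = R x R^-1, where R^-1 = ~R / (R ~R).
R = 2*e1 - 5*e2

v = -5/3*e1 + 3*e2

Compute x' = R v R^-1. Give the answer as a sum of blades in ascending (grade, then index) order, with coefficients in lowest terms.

~R = 2*e1 - 5*e2, and R ~R = -29, so R^-1 = ~R / (-29).
R v = 55/3 - 7/3*e1 e2
Answer: -25/29*e1 + 289/87*e2


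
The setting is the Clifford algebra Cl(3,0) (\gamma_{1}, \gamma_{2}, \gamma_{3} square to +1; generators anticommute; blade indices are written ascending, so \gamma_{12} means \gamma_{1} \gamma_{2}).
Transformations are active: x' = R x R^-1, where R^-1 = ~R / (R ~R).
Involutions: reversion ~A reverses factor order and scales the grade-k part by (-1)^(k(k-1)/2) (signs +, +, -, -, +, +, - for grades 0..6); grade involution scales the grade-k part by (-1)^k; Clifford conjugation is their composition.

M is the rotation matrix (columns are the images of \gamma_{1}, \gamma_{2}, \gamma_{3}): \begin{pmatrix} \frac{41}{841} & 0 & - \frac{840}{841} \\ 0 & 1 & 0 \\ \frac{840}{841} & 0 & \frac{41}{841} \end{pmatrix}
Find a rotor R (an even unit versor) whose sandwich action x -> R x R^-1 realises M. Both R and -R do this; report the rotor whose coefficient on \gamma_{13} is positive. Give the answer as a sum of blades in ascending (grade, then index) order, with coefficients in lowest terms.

Method: write R = a + b12*\gamma_{12} + b13*\gamma_{13} + b23*\gamma_{23} with a^2 + b12^2 + b13^2 + b23^2 = 1 (so R^-1 = ~R). Expanding the columns R e_j ~R gives tr M = 4a^2 - 1 and, from the antisymmetric part, M21 - M12 = -4a*b12, M13 - M31 = 4a*b13, M32 - M23 = -4a*b23.
Here tr M = \frac{923}{841}, so a^2 = (1 + tr M)/4 = \frac{441}{841} and a = ±\frac{21}{29}. Taking a = \frac{21}{29}: M21 - M12 = 0, M13 - M31 = -\frac{1680}{841}, M32 - M23 = 0, giving b12 = 0, b13 = -\frac{20}{29}, b23 = 0, i.e. R = \frac{21}{29} - \frac{20}{29} \gamma_{13}.
Its \gamma_{13} coefficient is negative, so report the other preimage -R.
Answer: -\frac{21}{29} + \frac{20}{29} \gamma_{13}. Note: both R and -R realise this M (trace \frac{923}{841}); the covering map identifies them, and the \gamma_{13}-coefficient sign is the tie-breaker.


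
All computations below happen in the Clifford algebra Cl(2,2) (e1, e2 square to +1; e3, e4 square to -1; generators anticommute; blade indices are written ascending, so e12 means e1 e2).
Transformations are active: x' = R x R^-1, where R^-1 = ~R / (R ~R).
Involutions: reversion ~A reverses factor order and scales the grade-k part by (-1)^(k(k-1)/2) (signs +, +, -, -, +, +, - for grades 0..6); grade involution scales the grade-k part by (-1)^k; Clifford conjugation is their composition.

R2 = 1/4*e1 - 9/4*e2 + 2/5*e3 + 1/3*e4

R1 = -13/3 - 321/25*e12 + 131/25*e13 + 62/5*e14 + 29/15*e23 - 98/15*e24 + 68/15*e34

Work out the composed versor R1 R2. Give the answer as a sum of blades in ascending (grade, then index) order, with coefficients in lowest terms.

Distribute over the terms of R2 (each basis-blade product reordered to ascending indices, repeated generators contracted through their squares):
R1 (1/4*e1) = -13/12*e1 + 321/100*e2 - 131/100*e3 - 31/10*e4 + 29/60*e123 - 49/30*e124 + 17/15*e134
R1 (-9/4*e2) = 2889/100*e1 + 39/4*e2 + 87/20*e3 - 147/10*e4 + 1179/100*e123 + 279/10*e124 - 51/5*e234
R1 (2/5*e3) = -262/125*e1 - 58/75*e2 - 26/15*e3 + 136/75*e4 - 642/125*e123 - 124/25*e134 + 196/75*e234
R1 (1/3*e4) = -62/15*e1 + 98/45*e2 - 68/45*e3 - 13/9*e4 - 107/25*e124 + 131/75*e134 + 29/45*e234
Summing the partial products and collecting blades:
Answer: 16183/750*e1 + 3232/225*e2 - 46/225*e3 - 3922/225*e4 + 5353/750*e123 + 1649/75*e124 - 52/25*e134 - 1562/225*e234
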